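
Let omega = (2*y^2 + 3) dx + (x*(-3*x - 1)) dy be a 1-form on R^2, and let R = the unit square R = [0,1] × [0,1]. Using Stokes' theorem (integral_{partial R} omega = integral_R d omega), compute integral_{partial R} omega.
integral_(partial R) omega = -6

Stokes: integral_partial_R omega = integral_R d omega with d omega = (∂Q/∂x - ∂P/∂y) dx ∧ dy.
  ∂Q/∂x = -6*x - 1
  ∂P/∂y = 4*y
  integrand = ∂Q/∂x - ∂P/∂y = -6*x - 4*y - 1.
Integrating over R: integral_0^1 integral_0^1 (-6*x - 4*y - 1) dx dy = -6.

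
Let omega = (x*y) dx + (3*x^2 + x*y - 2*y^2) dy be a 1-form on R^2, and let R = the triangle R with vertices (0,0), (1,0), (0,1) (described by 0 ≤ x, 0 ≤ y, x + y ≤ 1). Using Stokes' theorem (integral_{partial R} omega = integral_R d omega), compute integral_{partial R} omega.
integral_(partial R) omega = 1

Stokes: integral_partial_R omega = integral_R d omega with d omega = (∂Q/∂x - ∂P/∂y) dx ∧ dy.
  ∂Q/∂x = 6*x + y
  ∂P/∂y = x
  integrand = ∂Q/∂x - ∂P/∂y = 5*x + y.
Integrating over R: integral_0^1 integral_0^{1-x} (5*x + y) dy dx = 1.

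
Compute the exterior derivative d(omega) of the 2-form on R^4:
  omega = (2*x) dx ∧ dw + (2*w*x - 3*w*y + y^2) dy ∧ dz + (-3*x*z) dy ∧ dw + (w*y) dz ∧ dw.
d(omega) = (2*w) dx ∧ dy ∧ dz + (w + 5*x - 3*y) dy ∧ dz ∧ dw + (-3*z) dx ∧ dy ∧ dw

For a 2-form omega = sum_{i<j} g_{ij} dx_i ∧ dx_j, the exterior derivative is
  d(omega) = sum_{i<j} d(g_{ij}) ∧ dx_i ∧ dx_j = sum_{i<j, k} (∂g_{ij}/∂x_k) dx_k ∧ dx_i ∧ dx_j.
Expand each term, using dx_k ∧ dx_i ∧ dx_j = sgn(permutation) dx_{(a)} ∧ dx_{(b)} ∧ dx_{(c)} with (a < b < c) sorted:
  d(2*w*x - 3*w*y + y^2) includes (∂/∂x)(2*w*x - 3*w*y + y^2) dx = (2*w) dx, which multiplied by dy ∧ dz gives (2*w) dx ∧ dy ∧ dz
  d(2*w*x - 3*w*y + y^2) includes (∂/∂w)(2*w*x - 3*w*y + y^2) dw = (2*x - 3*y) dw, which multiplied by dy ∧ dz gives (2*x - 3*y) dy ∧ dz ∧ dw
  d(-3*x*z) includes (∂/∂x)(-3*x*z) dx = (-3*z) dx, which multiplied by dy ∧ dw gives (-3*z) dx ∧ dy ∧ dw
  d(-3*x*z) includes (∂/∂z)(-3*x*z) dz = (-3*x) dz, which multiplied by dy ∧ dw gives (3*x) dy ∧ dz ∧ dw
  d(w*y) includes (∂/∂y)(w*y) dy = (w) dy, which multiplied by dz ∧ dw gives (w) dy ∧ dz ∧ dw
Collecting like 3-forms: d(omega) = (2*w) dx ∧ dy ∧ dz + (w + 5*x - 3*y) dy ∧ dz ∧ dw + (-3*z) dx ∧ dy ∧ dw.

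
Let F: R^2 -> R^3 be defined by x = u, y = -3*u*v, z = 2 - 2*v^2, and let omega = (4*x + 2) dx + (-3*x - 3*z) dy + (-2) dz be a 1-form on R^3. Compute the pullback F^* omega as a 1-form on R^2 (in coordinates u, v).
F^* omega = (9*u*v + 4*u - 18*v^3 + 18*v + 2) du + (9*u^2 - 18*u*v^2 + 18*u + 8*v) dv

Using F^*(f dg) = (f ∘ F) d(g ∘ F), substitute each coordinate x_i by F_i(u, v) in f_i, and replace dx_i by d F_i = (∂F_i/∂u) du + (∂F_i/∂v) dv.
  For the x component: f_1(F) = 4*u + 2; d F_1 = (1) du + (0) dv
  For the y component: f_2(F) = -3*u + 6*v^2 - 6; d F_2 = (-3*v) du + (-3*u) dv
  For the z component: f_3(F) = -2; d F_3 = (0) du + (-4*v) dv
Combining and collecting du, dv coefficients:
  coeff of du: 9*u*v + 4*u - 18*v^3 + 18*v + 2
  coeff of dv: 9*u^2 - 18*u*v^2 + 18*u + 8*v
F^* omega = (9*u*v + 4*u - 18*v^3 + 18*v + 2) du + (9*u^2 - 18*u*v^2 + 18*u + 8*v) dv.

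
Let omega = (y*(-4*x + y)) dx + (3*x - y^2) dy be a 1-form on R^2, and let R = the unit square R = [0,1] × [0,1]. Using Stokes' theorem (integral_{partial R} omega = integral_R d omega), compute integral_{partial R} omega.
integral_(partial R) omega = 4

Stokes: integral_partial_R omega = integral_R d omega with d omega = (∂Q/∂x - ∂P/∂y) dx ∧ dy.
  ∂Q/∂x = 3
  ∂P/∂y = -4*x + 2*y
  integrand = ∂Q/∂x - ∂P/∂y = 4*x - 2*y + 3.
Integrating over R: integral_0^1 integral_0^1 (4*x - 2*y + 3) dx dy = 4.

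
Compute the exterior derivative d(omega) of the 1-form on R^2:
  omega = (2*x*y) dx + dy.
d(omega) = (-2*x) dx ∧ dy

For a 1-form omega = sum_i f_i dx_i, the exterior derivative is
  d(omega) = sum_{i < j} (∂f_j/∂x_i - ∂f_i/∂x_j) dx_i ∧ dx_j.
  coefficient of dx ∧ dy: ∂f_2/∂x - ∂f_1/∂y = ∂(1)/∂x - ∂(2*x*y)/∂y = -2*x
Assembling: d(omega) = (-2*x) dx ∧ dy.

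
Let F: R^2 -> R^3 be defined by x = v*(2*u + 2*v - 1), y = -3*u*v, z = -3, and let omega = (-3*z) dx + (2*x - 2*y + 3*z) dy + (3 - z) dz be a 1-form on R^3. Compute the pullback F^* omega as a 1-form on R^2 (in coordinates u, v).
F^* omega = (3*v*(-10*u*v - 4*v^2 + 2*v + 15)) du + (-30*u^2*v - 12*u*v^2 + 6*u*v + 45*u + 36*v - 9) dv

Using F^*(f dg) = (f ∘ F) d(g ∘ F), substitute each coordinate x_i by F_i(u, v) in f_i, and replace dx_i by d F_i = (∂F_i/∂u) du + (∂F_i/∂v) dv.
  For the x component: f_1(F) = 9; d F_1 = (2*v) du + (2*u + 4*v - 1) dv
  For the y component: f_2(F) = 10*u*v + 4*v^2 - 2*v - 9; d F_2 = (-3*v) du + (-3*u) dv
  For the z component: f_3(F) = 6; d F_3 = (0) du + (0) dv
Combining and collecting du, dv coefficients:
  coeff of du: 3*v*(-10*u*v - 4*v^2 + 2*v + 15)
  coeff of dv: -30*u^2*v - 12*u*v^2 + 6*u*v + 45*u + 36*v - 9
F^* omega = (3*v*(-10*u*v - 4*v^2 + 2*v + 15)) du + (-30*u^2*v - 12*u*v^2 + 6*u*v + 45*u + 36*v - 9) dv.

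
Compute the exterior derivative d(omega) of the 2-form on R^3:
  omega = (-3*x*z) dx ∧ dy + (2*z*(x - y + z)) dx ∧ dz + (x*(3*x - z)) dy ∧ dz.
d(omega) = (3*x + z) dx ∧ dy ∧ dz

For a 2-form omega = sum_{i<j} g_{ij} dx_i ∧ dx_j, the exterior derivative is
  d(omega) = sum_{i<j} d(g_{ij}) ∧ dx_i ∧ dx_j = sum_{i<j, k} (∂g_{ij}/∂x_k) dx_k ∧ dx_i ∧ dx_j.
Expand each term, using dx_k ∧ dx_i ∧ dx_j = sgn(permutation) dx_{(a)} ∧ dx_{(b)} ∧ dx_{(c)} with (a < b < c) sorted:
  d(-3*x*z) includes (∂/∂z)(-3*x*z) dz = (-3*x) dz, which multiplied by dx ∧ dy gives (-3*x) dx ∧ dy ∧ dz
  d(2*z*(x - y + z)) includes (∂/∂y)(2*z*(x - y + z)) dy = (-2*z) dy, which multiplied by dx ∧ dz gives (2*z) dx ∧ dy ∧ dz
  d(x*(3*x - z)) includes (∂/∂x)(x*(3*x - z)) dx = (6*x - z) dx, which multiplied by dy ∧ dz gives (6*x - z) dx ∧ dy ∧ dz
Collecting like 3-forms: d(omega) = (3*x + z) dx ∧ dy ∧ dz.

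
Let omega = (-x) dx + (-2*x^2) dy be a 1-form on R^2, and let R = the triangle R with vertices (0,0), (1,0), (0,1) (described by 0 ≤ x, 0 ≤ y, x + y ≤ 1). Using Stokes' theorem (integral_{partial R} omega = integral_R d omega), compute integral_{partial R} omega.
integral_(partial R) omega = -2/3

Stokes: integral_partial_R omega = integral_R d omega with d omega = (∂Q/∂x - ∂P/∂y) dx ∧ dy.
  ∂Q/∂x = -4*x
  ∂P/∂y = 0
  integrand = ∂Q/∂x - ∂P/∂y = -4*x.
Integrating over R: integral_0^1 integral_0^{1-x} (-4*x) dy dx = -2/3.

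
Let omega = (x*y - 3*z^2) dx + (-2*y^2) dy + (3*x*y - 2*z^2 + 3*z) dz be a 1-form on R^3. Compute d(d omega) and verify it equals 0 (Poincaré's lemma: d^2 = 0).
d(d omega) = 0

Step 1: d omega = sum_{i<j} (∂f_j/∂x_i - ∂f_i/∂x_j) dx_i ∧ dx_j:
  coeff of dx ∧ dy: -x
  coeff of dx ∧ dz: 3*y + 6*z
  coeff of dy ∧ dz: 3*x
Step 2: Apply d again to each 2-form coefficient. The only possible 3-form in R^3 is dx ∧ dy ∧ dz, with coefficient
  ∂(coeff of dy∧dz)/∂x - ∂(coeff of dx∧dz)/∂y + ∂(coeff of dx∧dy)/∂z
  = ∂/∂x (3*x) - ∂/∂y (3*y + 6*z) + ∂/∂z (-x).
Each of these terms simplifies to sums of mixed partials that cancel in pairs. The result is 0 (by equality of mixed partials for smooth functions — Schwarz / Clairaut).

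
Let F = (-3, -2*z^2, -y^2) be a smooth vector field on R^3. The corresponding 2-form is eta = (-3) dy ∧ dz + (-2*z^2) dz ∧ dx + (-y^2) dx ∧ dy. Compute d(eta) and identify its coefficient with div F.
d(eta) = (0) dx ∧ dy ∧ dz; div F = 0

For a 2-form in R^3 of the form above, applying d gives a 3-form with coefficient ∂P/∂x + ∂Q/∂y + ∂R/∂z:
  ∂P/∂x = 0
  ∂Q/∂y = 0
  ∂R/∂z = 0
Sum = 0, which is exactly div F.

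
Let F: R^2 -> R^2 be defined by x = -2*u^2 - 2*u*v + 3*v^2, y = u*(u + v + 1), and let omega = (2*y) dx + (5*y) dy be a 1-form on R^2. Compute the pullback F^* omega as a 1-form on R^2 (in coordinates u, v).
F^* omega = (u*(2*u^2 + 3*u*v + 7*u + v^2 + 6*v + 5)) du + (u*(u^2 + 13*u*v + u + 12*v^2 + 12*v)) dv

Using F^*(f dg) = (f ∘ F) d(g ∘ F), substitute each coordinate x_i by F_i(u, v) in f_i, and replace dx_i by d F_i = (∂F_i/∂u) du + (∂F_i/∂v) dv.
  For the x component: f_1(F) = 2*u*(u + v + 1); d F_1 = (-4*u - 2*v) du + (-2*u + 6*v) dv
  For the y component: f_2(F) = 5*u*(u + v + 1); d F_2 = (2*u + v + 1) du + (u) dv
Combining and collecting du, dv coefficients:
  coeff of du: u*(2*u^2 + 3*u*v + 7*u + v^2 + 6*v + 5)
  coeff of dv: u*(u^2 + 13*u*v + u + 12*v^2 + 12*v)
F^* omega = (u*(2*u^2 + 3*u*v + 7*u + v^2 + 6*v + 5)) du + (u*(u^2 + 13*u*v + u + 12*v^2 + 12*v)) dv.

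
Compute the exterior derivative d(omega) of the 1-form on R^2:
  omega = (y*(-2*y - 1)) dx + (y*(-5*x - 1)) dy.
d(omega) = (1 - y) dx ∧ dy

For a 1-form omega = sum_i f_i dx_i, the exterior derivative is
  d(omega) = sum_{i < j} (∂f_j/∂x_i - ∂f_i/∂x_j) dx_i ∧ dx_j.
  coefficient of dx ∧ dy: ∂f_2/∂x - ∂f_1/∂y = ∂(y*(-5*x - 1))/∂x - ∂(y*(-2*y - 1))/∂y = 1 - y
Assembling: d(omega) = (1 - y) dx ∧ dy.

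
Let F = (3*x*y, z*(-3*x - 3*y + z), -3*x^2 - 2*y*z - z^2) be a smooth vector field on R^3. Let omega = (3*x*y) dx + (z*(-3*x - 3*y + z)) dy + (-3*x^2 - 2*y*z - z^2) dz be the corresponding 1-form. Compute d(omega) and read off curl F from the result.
d(omega) = (3*x + 3*y - 4*z) dy ∧ dz + (6*x) dz ∧ dx + (-3*x - 3*z) dx ∧ dy; curl F = (3*x + 3*y - 4*z, 6*x, -3*x - 3*z)

d omega = sum_{i<j} (∂f_j/∂x_i - ∂f_i/∂x_j) dx_i ∧ dx_j. Under the identification (dy ∧ dz, dz ∧ dx, dx ∧ dy) ↔ (e_x, e_y, e_z), the coefficients are exactly the components of curl F. Compute:
  ∂R/∂y - ∂Q/∂z = (-2*z) - (-3*x - 3*y + 2*z) = 3*x + 3*y - 4*z
  ∂P/∂z - ∂R/∂x = (0) - (-6*x) = 6*x
  ∂Q/∂x - ∂P/∂y = (-3*z) - (3*x) = -3*x - 3*z.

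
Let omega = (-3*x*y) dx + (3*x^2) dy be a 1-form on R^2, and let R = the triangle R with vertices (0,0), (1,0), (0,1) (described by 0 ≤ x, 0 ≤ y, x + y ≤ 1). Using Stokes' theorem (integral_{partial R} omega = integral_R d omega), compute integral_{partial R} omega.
integral_(partial R) omega = 3/2

Stokes: integral_partial_R omega = integral_R d omega with d omega = (∂Q/∂x - ∂P/∂y) dx ∧ dy.
  ∂Q/∂x = 6*x
  ∂P/∂y = -3*x
  integrand = ∂Q/∂x - ∂P/∂y = 9*x.
Integrating over R: integral_0^1 integral_0^{1-x} (9*x) dy dx = 3/2.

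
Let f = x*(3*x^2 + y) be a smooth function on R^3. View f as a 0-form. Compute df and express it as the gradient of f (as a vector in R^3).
df = (9*x^2 + y) dx + (x) dy + (0) dz; grad f = (9*x^2 + y, x, 0)

For a 0-form f, d f = (∂f/∂x) dx + (∂f/∂y) dy + (∂f/∂z) dz. The components of the vector representation are exactly the entries of grad f in Cartesian coordinates:
  ∂f/∂x = 9*x^2 + y
  ∂f/∂y = x
  ∂f/∂z = 0.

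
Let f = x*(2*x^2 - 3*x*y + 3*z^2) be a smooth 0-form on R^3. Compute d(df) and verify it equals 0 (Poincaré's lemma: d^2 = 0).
d(df) = 0

Step 1: df = sum_i (∂f/∂x_i) dx_i = (6*x^2 - 6*x*y + 3*z^2) dx + (-3*x^2) dy + (6*x*z) dz.
Step 2: Apply d again. Using the 1-form formula, the coefficient of dx ∧ dy in d(df) is ∂^2 f/∂x ∂y - ∂^2 f/∂y ∂x = (-6*x) - (-6*x) = 0 (equality of mixed partials for smooth f).
Similarly for dx ∧ dz and dy ∧ dz — all coefficients vanish. So d(df) = 0.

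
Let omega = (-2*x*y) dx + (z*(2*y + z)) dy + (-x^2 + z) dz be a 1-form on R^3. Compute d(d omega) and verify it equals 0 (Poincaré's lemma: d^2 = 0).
d(d omega) = 0

Step 1: d omega = sum_{i<j} (∂f_j/∂x_i - ∂f_i/∂x_j) dx_i ∧ dx_j:
  coeff of dx ∧ dy: 2*x
  coeff of dx ∧ dz: -2*x
  coeff of dy ∧ dz: -2*y - 2*z
Step 2: Apply d again to each 2-form coefficient. The only possible 3-form in R^3 is dx ∧ dy ∧ dz, with coefficient
  ∂(coeff of dy∧dz)/∂x - ∂(coeff of dx∧dz)/∂y + ∂(coeff of dx∧dy)/∂z
  = ∂/∂x (-2*y - 2*z) - ∂/∂y (-2*x) + ∂/∂z (2*x).
Each of these terms simplifies to sums of mixed partials that cancel in pairs. The result is 0 (by equality of mixed partials for smooth functions — Schwarz / Clairaut).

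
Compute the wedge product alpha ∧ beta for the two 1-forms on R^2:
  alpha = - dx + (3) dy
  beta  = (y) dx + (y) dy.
alpha ∧ beta = (-4*y) dx ∧ dy

Distribute the wedge, using dx_i ∧ dx_j = -dx_j ∧ dx_i and dx_i ∧ dx_i = 0. For each pair (i, j) with i < j, the coefficient of dx_i ∧ dx_j in alpha ∧ beta is (alpha_i * beta_j - alpha_j * beta_i). Collecting: alpha ∧ beta = (-4*y) dx ∧ dy.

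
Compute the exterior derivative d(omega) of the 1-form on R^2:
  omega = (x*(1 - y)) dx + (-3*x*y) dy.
d(omega) = (x - 3*y) dx ∧ dy

For a 1-form omega = sum_i f_i dx_i, the exterior derivative is
  d(omega) = sum_{i < j} (∂f_j/∂x_i - ∂f_i/∂x_j) dx_i ∧ dx_j.
  coefficient of dx ∧ dy: ∂f_2/∂x - ∂f_1/∂y = ∂(-3*x*y)/∂x - ∂(x*(1 - y))/∂y = x - 3*y
Assembling: d(omega) = (x - 3*y) dx ∧ dy.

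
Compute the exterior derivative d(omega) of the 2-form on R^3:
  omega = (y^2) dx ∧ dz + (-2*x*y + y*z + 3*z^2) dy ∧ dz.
d(omega) = (-4*y) dx ∧ dy ∧ dz

For a 2-form omega = sum_{i<j} g_{ij} dx_i ∧ dx_j, the exterior derivative is
  d(omega) = sum_{i<j} d(g_{ij}) ∧ dx_i ∧ dx_j = sum_{i<j, k} (∂g_{ij}/∂x_k) dx_k ∧ dx_i ∧ dx_j.
Expand each term, using dx_k ∧ dx_i ∧ dx_j = sgn(permutation) dx_{(a)} ∧ dx_{(b)} ∧ dx_{(c)} with (a < b < c) sorted:
  d(y^2) includes (∂/∂y)(y^2) dy = (2*y) dy, which multiplied by dx ∧ dz gives (-2*y) dx ∧ dy ∧ dz
  d(-2*x*y + y*z + 3*z^2) includes (∂/∂x)(-2*x*y + y*z + 3*z^2) dx = (-2*y) dx, which multiplied by dy ∧ dz gives (-2*y) dx ∧ dy ∧ dz
Collecting like 3-forms: d(omega) = (-4*y) dx ∧ dy ∧ dz.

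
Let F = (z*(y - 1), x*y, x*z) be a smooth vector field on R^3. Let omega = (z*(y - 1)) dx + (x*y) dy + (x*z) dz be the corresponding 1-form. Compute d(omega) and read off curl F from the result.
d(omega) = (0) dy ∧ dz + (y - z - 1) dz ∧ dx + (y - z) dx ∧ dy; curl F = (0, y - z - 1, y - z)

d omega = sum_{i<j} (∂f_j/∂x_i - ∂f_i/∂x_j) dx_i ∧ dx_j. Under the identification (dy ∧ dz, dz ∧ dx, dx ∧ dy) ↔ (e_x, e_y, e_z), the coefficients are exactly the components of curl F. Compute:
  ∂R/∂y - ∂Q/∂z = (0) - (0) = 0
  ∂P/∂z - ∂R/∂x = (y - 1) - (z) = y - z - 1
  ∂Q/∂x - ∂P/∂y = (y) - (z) = y - z.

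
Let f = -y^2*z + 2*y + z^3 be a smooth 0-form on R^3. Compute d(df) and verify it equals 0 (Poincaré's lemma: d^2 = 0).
d(df) = 0

Step 1: df = sum_i (∂f/∂x_i) dx_i = (0) dx + (-2*y*z + 2) dy + (-y^2 + 3*z^2) dz.
Step 2: Apply d again. Using the 1-form formula, the coefficient of dx ∧ dy in d(df) is ∂^2 f/∂x ∂y - ∂^2 f/∂y ∂x = (0) - (0) = 0 (equality of mixed partials for smooth f).
Similarly for dx ∧ dz and dy ∧ dz — all coefficients vanish. So d(df) = 0.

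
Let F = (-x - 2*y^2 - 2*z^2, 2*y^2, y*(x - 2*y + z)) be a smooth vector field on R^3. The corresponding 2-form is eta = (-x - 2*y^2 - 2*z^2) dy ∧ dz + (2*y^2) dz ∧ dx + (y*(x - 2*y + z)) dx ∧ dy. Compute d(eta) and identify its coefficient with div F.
d(eta) = (5*y - 1) dx ∧ dy ∧ dz; div F = 5*y - 1

For a 2-form in R^3 of the form above, applying d gives a 3-form with coefficient ∂P/∂x + ∂Q/∂y + ∂R/∂z:
  ∂P/∂x = -1
  ∂Q/∂y = 4*y
  ∂R/∂z = y
Sum = 5*y - 1, which is exactly div F.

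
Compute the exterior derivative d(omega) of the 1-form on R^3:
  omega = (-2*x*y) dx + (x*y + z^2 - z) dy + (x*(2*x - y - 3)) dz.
d(omega) = (2*x + y) dx ∧ dy + (4*x - y - 3) dx ∧ dz + (-x - 2*z + 1) dy ∧ dz

For a 1-form omega = sum_i f_i dx_i, the exterior derivative is
  d(omega) = sum_{i < j} (∂f_j/∂x_i - ∂f_i/∂x_j) dx_i ∧ dx_j.
  coefficient of dx ∧ dy: ∂f_2/∂x - ∂f_1/∂y = ∂(x*y + z^2 - z)/∂x - ∂(-2*x*y)/∂y = 2*x + y
  coefficient of dx ∧ dz: ∂f_3/∂x - ∂f_1/∂z = ∂(x*(2*x - y - 3))/∂x - ∂(-2*x*y)/∂z = 4*x - y - 3
  coefficient of dy ∧ dz: ∂f_3/∂y - ∂f_2/∂z = ∂(x*(2*x - y - 3))/∂y - ∂(x*y + z^2 - z)/∂z = -x - 2*z + 1
Assembling: d(omega) = (2*x + y) dx ∧ dy + (4*x - y - 3) dx ∧ dz + (-x - 2*z + 1) dy ∧ dz.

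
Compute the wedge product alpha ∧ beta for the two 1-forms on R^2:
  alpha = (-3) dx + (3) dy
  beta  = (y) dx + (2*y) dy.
alpha ∧ beta = (-9*y) dx ∧ dy

Distribute the wedge, using dx_i ∧ dx_j = -dx_j ∧ dx_i and dx_i ∧ dx_i = 0. For each pair (i, j) with i < j, the coefficient of dx_i ∧ dx_j in alpha ∧ beta is (alpha_i * beta_j - alpha_j * beta_i). Collecting: alpha ∧ beta = (-9*y) dx ∧ dy.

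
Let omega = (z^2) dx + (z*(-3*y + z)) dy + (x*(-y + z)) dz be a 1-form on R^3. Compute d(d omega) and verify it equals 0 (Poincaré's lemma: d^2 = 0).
d(d omega) = 0

Step 1: d omega = sum_{i<j} (∂f_j/∂x_i - ∂f_i/∂x_j) dx_i ∧ dx_j:
  coeff of dx ∧ dy: 0
  coeff of dx ∧ dz: -y - z
  coeff of dy ∧ dz: -x + 3*y - 2*z
Step 2: Apply d again to each 2-form coefficient. The only possible 3-form in R^3 is dx ∧ dy ∧ dz, with coefficient
  ∂(coeff of dy∧dz)/∂x - ∂(coeff of dx∧dz)/∂y + ∂(coeff of dx∧dy)/∂z
  = ∂/∂x (-x + 3*y - 2*z) - ∂/∂y (-y - z) + ∂/∂z (0).
Each of these terms simplifies to sums of mixed partials that cancel in pairs. The result is 0 (by equality of mixed partials for smooth functions — Schwarz / Clairaut).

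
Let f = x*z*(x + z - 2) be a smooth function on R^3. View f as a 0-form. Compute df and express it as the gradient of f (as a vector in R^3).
df = (z*(2*x + z - 2)) dx + (0) dy + (x*(x + 2*z - 2)) dz; grad f = (z*(2*x + z - 2), 0, x*(x + 2*z - 2))

For a 0-form f, d f = (∂f/∂x) dx + (∂f/∂y) dy + (∂f/∂z) dz. The components of the vector representation are exactly the entries of grad f in Cartesian coordinates:
  ∂f/∂x = z*(2*x + z - 2)
  ∂f/∂y = 0
  ∂f/∂z = x*(x + 2*z - 2).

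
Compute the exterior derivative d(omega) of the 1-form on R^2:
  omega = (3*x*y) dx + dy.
d(omega) = (-3*x) dx ∧ dy

For a 1-form omega = sum_i f_i dx_i, the exterior derivative is
  d(omega) = sum_{i < j} (∂f_j/∂x_i - ∂f_i/∂x_j) dx_i ∧ dx_j.
  coefficient of dx ∧ dy: ∂f_2/∂x - ∂f_1/∂y = ∂(1)/∂x - ∂(3*x*y)/∂y = -3*x
Assembling: d(omega) = (-3*x) dx ∧ dy.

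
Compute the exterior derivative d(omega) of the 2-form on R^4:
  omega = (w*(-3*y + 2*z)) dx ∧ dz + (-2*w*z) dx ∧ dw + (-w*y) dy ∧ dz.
d(omega) = (3*w) dx ∧ dy ∧ dz + (2*w - 3*y + 2*z) dx ∧ dz ∧ dw + (-y) dy ∧ dz ∧ dw

For a 2-form omega = sum_{i<j} g_{ij} dx_i ∧ dx_j, the exterior derivative is
  d(omega) = sum_{i<j} d(g_{ij}) ∧ dx_i ∧ dx_j = sum_{i<j, k} (∂g_{ij}/∂x_k) dx_k ∧ dx_i ∧ dx_j.
Expand each term, using dx_k ∧ dx_i ∧ dx_j = sgn(permutation) dx_{(a)} ∧ dx_{(b)} ∧ dx_{(c)} with (a < b < c) sorted:
  d(w*(-3*y + 2*z)) includes (∂/∂y)(w*(-3*y + 2*z)) dy = (-3*w) dy, which multiplied by dx ∧ dz gives (3*w) dx ∧ dy ∧ dz
  d(w*(-3*y + 2*z)) includes (∂/∂w)(w*(-3*y + 2*z)) dw = (-3*y + 2*z) dw, which multiplied by dx ∧ dz gives (-3*y + 2*z) dx ∧ dz ∧ dw
  d(-2*w*z) includes (∂/∂z)(-2*w*z) dz = (-2*w) dz, which multiplied by dx ∧ dw gives (2*w) dx ∧ dz ∧ dw
  d(-w*y) includes (∂/∂w)(-w*y) dw = (-y) dw, which multiplied by dy ∧ dz gives (-y) dy ∧ dz ∧ dw
Collecting like 3-forms: d(omega) = (3*w) dx ∧ dy ∧ dz + (2*w - 3*y + 2*z) dx ∧ dz ∧ dw + (-y) dy ∧ dz ∧ dw.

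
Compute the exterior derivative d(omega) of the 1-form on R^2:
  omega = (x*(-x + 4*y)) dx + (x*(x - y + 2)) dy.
d(omega) = (-2*x - y + 2) dx ∧ dy

For a 1-form omega = sum_i f_i dx_i, the exterior derivative is
  d(omega) = sum_{i < j} (∂f_j/∂x_i - ∂f_i/∂x_j) dx_i ∧ dx_j.
  coefficient of dx ∧ dy: ∂f_2/∂x - ∂f_1/∂y = ∂(x*(x - y + 2))/∂x - ∂(x*(-x + 4*y))/∂y = -2*x - y + 2
Assembling: d(omega) = (-2*x - y + 2) dx ∧ dy.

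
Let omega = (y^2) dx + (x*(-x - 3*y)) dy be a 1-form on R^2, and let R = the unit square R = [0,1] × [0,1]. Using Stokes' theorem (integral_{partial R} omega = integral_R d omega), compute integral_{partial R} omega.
integral_(partial R) omega = -7/2

Stokes: integral_partial_R omega = integral_R d omega with d omega = (∂Q/∂x - ∂P/∂y) dx ∧ dy.
  ∂Q/∂x = -2*x - 3*y
  ∂P/∂y = 2*y
  integrand = ∂Q/∂x - ∂P/∂y = -2*x - 5*y.
Integrating over R: integral_0^1 integral_0^1 (-2*x - 5*y) dx dy = -7/2.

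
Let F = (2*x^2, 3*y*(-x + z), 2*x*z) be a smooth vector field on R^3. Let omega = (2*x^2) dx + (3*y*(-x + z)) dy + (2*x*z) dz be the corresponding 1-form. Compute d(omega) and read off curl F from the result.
d(omega) = (-3*y) dy ∧ dz + (-2*z) dz ∧ dx + (-3*y) dx ∧ dy; curl F = (-3*y, -2*z, -3*y)

d omega = sum_{i<j} (∂f_j/∂x_i - ∂f_i/∂x_j) dx_i ∧ dx_j. Under the identification (dy ∧ dz, dz ∧ dx, dx ∧ dy) ↔ (e_x, e_y, e_z), the coefficients are exactly the components of curl F. Compute:
  ∂R/∂y - ∂Q/∂z = (0) - (3*y) = -3*y
  ∂P/∂z - ∂R/∂x = (0) - (2*z) = -2*z
  ∂Q/∂x - ∂P/∂y = (-3*y) - (0) = -3*y.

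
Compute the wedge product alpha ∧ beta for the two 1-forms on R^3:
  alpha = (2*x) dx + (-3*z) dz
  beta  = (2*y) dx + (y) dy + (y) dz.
alpha ∧ beta = (2*x*y) dx ∧ dy + (2*y*(x + 3*z)) dx ∧ dz + (3*y*z) dy ∧ dz

Distribute the wedge, using dx_i ∧ dx_j = -dx_j ∧ dx_i and dx_i ∧ dx_i = 0. For each pair (i, j) with i < j, the coefficient of dx_i ∧ dx_j in alpha ∧ beta is (alpha_i * beta_j - alpha_j * beta_i). Collecting: alpha ∧ beta = (2*x*y) dx ∧ dy + (2*y*(x + 3*z)) dx ∧ dz + (3*y*z) dy ∧ dz.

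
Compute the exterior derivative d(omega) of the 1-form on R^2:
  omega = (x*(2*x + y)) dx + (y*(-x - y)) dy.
d(omega) = (-x - y) dx ∧ dy

For a 1-form omega = sum_i f_i dx_i, the exterior derivative is
  d(omega) = sum_{i < j} (∂f_j/∂x_i - ∂f_i/∂x_j) dx_i ∧ dx_j.
  coefficient of dx ∧ dy: ∂f_2/∂x - ∂f_1/∂y = ∂(y*(-x - y))/∂x - ∂(x*(2*x + y))/∂y = -x - y
Assembling: d(omega) = (-x - y) dx ∧ dy.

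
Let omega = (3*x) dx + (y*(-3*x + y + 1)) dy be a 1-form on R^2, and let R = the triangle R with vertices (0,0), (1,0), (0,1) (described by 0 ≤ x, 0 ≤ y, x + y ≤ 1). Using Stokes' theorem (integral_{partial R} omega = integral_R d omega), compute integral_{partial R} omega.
integral_(partial R) omega = -1/2

Stokes: integral_partial_R omega = integral_R d omega with d omega = (∂Q/∂x - ∂P/∂y) dx ∧ dy.
  ∂Q/∂x = -3*y
  ∂P/∂y = 0
  integrand = ∂Q/∂x - ∂P/∂y = -3*y.
Integrating over R: integral_0^1 integral_0^{1-x} (-3*y) dy dx = -1/2.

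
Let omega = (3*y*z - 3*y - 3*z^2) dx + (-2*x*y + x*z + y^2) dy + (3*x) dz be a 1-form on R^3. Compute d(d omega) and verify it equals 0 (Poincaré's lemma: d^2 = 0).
d(d omega) = 0

Step 1: d omega = sum_{i<j} (∂f_j/∂x_i - ∂f_i/∂x_j) dx_i ∧ dx_j:
  coeff of dx ∧ dy: -2*y - 2*z + 3
  coeff of dx ∧ dz: -3*y + 6*z + 3
  coeff of dy ∧ dz: -x
Step 2: Apply d again to each 2-form coefficient. The only possible 3-form in R^3 is dx ∧ dy ∧ dz, with coefficient
  ∂(coeff of dy∧dz)/∂x - ∂(coeff of dx∧dz)/∂y + ∂(coeff of dx∧dy)/∂z
  = ∂/∂x (-x) - ∂/∂y (-3*y + 6*z + 3) + ∂/∂z (-2*y - 2*z + 3).
Each of these terms simplifies to sums of mixed partials that cancel in pairs. The result is 0 (by equality of mixed partials for smooth functions — Schwarz / Clairaut).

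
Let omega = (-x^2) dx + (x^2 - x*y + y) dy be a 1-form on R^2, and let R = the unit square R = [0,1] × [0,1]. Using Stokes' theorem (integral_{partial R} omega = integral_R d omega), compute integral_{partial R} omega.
integral_(partial R) omega = 1/2

Stokes: integral_partial_R omega = integral_R d omega with d omega = (∂Q/∂x - ∂P/∂y) dx ∧ dy.
  ∂Q/∂x = 2*x - y
  ∂P/∂y = 0
  integrand = ∂Q/∂x - ∂P/∂y = 2*x - y.
Integrating over R: integral_0^1 integral_0^1 (2*x - y) dx dy = 1/2.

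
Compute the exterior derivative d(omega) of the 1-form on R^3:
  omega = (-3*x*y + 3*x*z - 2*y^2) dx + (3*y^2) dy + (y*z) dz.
d(omega) = (3*x + 4*y) dx ∧ dy + (-3*x) dx ∧ dz + (z) dy ∧ dz

For a 1-form omega = sum_i f_i dx_i, the exterior derivative is
  d(omega) = sum_{i < j} (∂f_j/∂x_i - ∂f_i/∂x_j) dx_i ∧ dx_j.
  coefficient of dx ∧ dy: ∂f_2/∂x - ∂f_1/∂y = ∂(3*y^2)/∂x - ∂(-3*x*y + 3*x*z - 2*y^2)/∂y = 3*x + 4*y
  coefficient of dx ∧ dz: ∂f_3/∂x - ∂f_1/∂z = ∂(y*z)/∂x - ∂(-3*x*y + 3*x*z - 2*y^2)/∂z = -3*x
  coefficient of dy ∧ dz: ∂f_3/∂y - ∂f_2/∂z = ∂(y*z)/∂y - ∂(3*y^2)/∂z = z
Assembling: d(omega) = (3*x + 4*y) dx ∧ dy + (-3*x) dx ∧ dz + (z) dy ∧ dz.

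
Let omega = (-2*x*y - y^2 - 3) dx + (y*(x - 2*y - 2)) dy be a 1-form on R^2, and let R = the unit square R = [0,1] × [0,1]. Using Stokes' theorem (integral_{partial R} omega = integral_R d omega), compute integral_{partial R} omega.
integral_(partial R) omega = 5/2

Stokes: integral_partial_R omega = integral_R d omega with d omega = (∂Q/∂x - ∂P/∂y) dx ∧ dy.
  ∂Q/∂x = y
  ∂P/∂y = -2*x - 2*y
  integrand = ∂Q/∂x - ∂P/∂y = 2*x + 3*y.
Integrating over R: integral_0^1 integral_0^1 (2*x + 3*y) dx dy = 5/2.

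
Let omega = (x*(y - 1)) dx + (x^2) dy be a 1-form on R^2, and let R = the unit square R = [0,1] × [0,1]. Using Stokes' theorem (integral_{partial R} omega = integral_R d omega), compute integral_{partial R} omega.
integral_(partial R) omega = 1/2

Stokes: integral_partial_R omega = integral_R d omega with d omega = (∂Q/∂x - ∂P/∂y) dx ∧ dy.
  ∂Q/∂x = 2*x
  ∂P/∂y = x
  integrand = ∂Q/∂x - ∂P/∂y = x.
Integrating over R: integral_0^1 integral_0^1 (x) dx dy = 1/2.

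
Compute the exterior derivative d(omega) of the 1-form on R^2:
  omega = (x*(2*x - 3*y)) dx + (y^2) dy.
d(omega) = (3*x) dx ∧ dy

For a 1-form omega = sum_i f_i dx_i, the exterior derivative is
  d(omega) = sum_{i < j} (∂f_j/∂x_i - ∂f_i/∂x_j) dx_i ∧ dx_j.
  coefficient of dx ∧ dy: ∂f_2/∂x - ∂f_1/∂y = ∂(y^2)/∂x - ∂(x*(2*x - 3*y))/∂y = 3*x
Assembling: d(omega) = (3*x) dx ∧ dy.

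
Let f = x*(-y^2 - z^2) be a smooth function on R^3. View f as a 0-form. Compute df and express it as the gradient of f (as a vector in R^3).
df = (-y^2 - z^2) dx + (-2*x*y) dy + (-2*x*z) dz; grad f = (-y^2 - z^2, -2*x*y, -2*x*z)

For a 0-form f, d f = (∂f/∂x) dx + (∂f/∂y) dy + (∂f/∂z) dz. The components of the vector representation are exactly the entries of grad f in Cartesian coordinates:
  ∂f/∂x = -y^2 - z^2
  ∂f/∂y = -2*x*y
  ∂f/∂z = -2*x*z.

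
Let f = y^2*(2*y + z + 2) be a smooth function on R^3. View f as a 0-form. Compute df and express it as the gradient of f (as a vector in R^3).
df = (0) dx + (2*y*(3*y + z + 2)) dy + (y^2) dz; grad f = (0, 2*y*(3*y + z + 2), y^2)

For a 0-form f, d f = (∂f/∂x) dx + (∂f/∂y) dy + (∂f/∂z) dz. The components of the vector representation are exactly the entries of grad f in Cartesian coordinates:
  ∂f/∂x = 0
  ∂f/∂y = 2*y*(3*y + z + 2)
  ∂f/∂z = y^2.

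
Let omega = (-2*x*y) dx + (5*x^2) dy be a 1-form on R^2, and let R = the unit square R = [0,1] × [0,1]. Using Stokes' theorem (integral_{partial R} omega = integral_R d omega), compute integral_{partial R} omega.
integral_(partial R) omega = 6

Stokes: integral_partial_R omega = integral_R d omega with d omega = (∂Q/∂x - ∂P/∂y) dx ∧ dy.
  ∂Q/∂x = 10*x
  ∂P/∂y = -2*x
  integrand = ∂Q/∂x - ∂P/∂y = 12*x.
Integrating over R: integral_0^1 integral_0^1 (12*x) dx dy = 6.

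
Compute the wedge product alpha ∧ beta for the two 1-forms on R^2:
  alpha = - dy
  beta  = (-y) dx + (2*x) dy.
alpha ∧ beta = (-y) dx ∧ dy

Distribute the wedge, using dx_i ∧ dx_j = -dx_j ∧ dx_i and dx_i ∧ dx_i = 0. For each pair (i, j) with i < j, the coefficient of dx_i ∧ dx_j in alpha ∧ beta is (alpha_i * beta_j - alpha_j * beta_i). Collecting: alpha ∧ beta = (-y) dx ∧ dy.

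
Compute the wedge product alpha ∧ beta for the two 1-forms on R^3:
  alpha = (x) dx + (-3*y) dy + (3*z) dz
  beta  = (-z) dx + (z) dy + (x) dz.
alpha ∧ beta = (z*(x - 3*y)) dx ∧ dy + (x^2 + 3*z^2) dx ∧ dz + (-3*x*y - 3*z^2) dy ∧ dz

Distribute the wedge, using dx_i ∧ dx_j = -dx_j ∧ dx_i and dx_i ∧ dx_i = 0. For each pair (i, j) with i < j, the coefficient of dx_i ∧ dx_j in alpha ∧ beta is (alpha_i * beta_j - alpha_j * beta_i). Collecting: alpha ∧ beta = (z*(x - 3*y)) dx ∧ dy + (x^2 + 3*z^2) dx ∧ dz + (-3*x*y - 3*z^2) dy ∧ dz.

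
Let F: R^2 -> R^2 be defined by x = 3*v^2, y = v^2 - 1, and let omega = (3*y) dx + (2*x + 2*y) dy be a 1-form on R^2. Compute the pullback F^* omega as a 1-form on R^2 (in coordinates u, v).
F^* omega = (34*v^3 - 22*v) dv

Using F^*(f dg) = (f ∘ F) d(g ∘ F), substitute each coordinate x_i by F_i(u, v) in f_i, and replace dx_i by d F_i = (∂F_i/∂u) du + (∂F_i/∂v) dv.
  For the x component: f_1(F) = 3*v^2 - 3; d F_1 = (0) du + (6*v) dv
  For the y component: f_2(F) = 8*v^2 - 2; d F_2 = (0) du + (2*v) dv
Combining and collecting du, dv coefficients:
  coeff of du: 0
  coeff of dv: 34*v^3 - 22*v
F^* omega = (34*v^3 - 22*v) dv.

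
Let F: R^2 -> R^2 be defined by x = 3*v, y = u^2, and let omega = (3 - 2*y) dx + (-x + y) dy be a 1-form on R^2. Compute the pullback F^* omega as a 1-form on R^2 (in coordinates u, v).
F^* omega = (2*u*(u^2 - 3*v)) du + (9 - 6*u^2) dv

Using F^*(f dg) = (f ∘ F) d(g ∘ F), substitute each coordinate x_i by F_i(u, v) in f_i, and replace dx_i by d F_i = (∂F_i/∂u) du + (∂F_i/∂v) dv.
  For the x component: f_1(F) = 3 - 2*u^2; d F_1 = (0) du + (3) dv
  For the y component: f_2(F) = u^2 - 3*v; d F_2 = (2*u) du + (0) dv
Combining and collecting du, dv coefficients:
  coeff of du: 2*u*(u^2 - 3*v)
  coeff of dv: 9 - 6*u^2
F^* omega = (2*u*(u^2 - 3*v)) du + (9 - 6*u^2) dv.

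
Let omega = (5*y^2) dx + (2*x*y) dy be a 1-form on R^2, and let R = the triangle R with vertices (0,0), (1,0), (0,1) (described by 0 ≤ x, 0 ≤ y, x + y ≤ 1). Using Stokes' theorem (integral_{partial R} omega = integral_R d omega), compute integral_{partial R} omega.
integral_(partial R) omega = -4/3

Stokes: integral_partial_R omega = integral_R d omega with d omega = (∂Q/∂x - ∂P/∂y) dx ∧ dy.
  ∂Q/∂x = 2*y
  ∂P/∂y = 10*y
  integrand = ∂Q/∂x - ∂P/∂y = -8*y.
Integrating over R: integral_0^1 integral_0^{1-x} (-8*y) dy dx = -4/3.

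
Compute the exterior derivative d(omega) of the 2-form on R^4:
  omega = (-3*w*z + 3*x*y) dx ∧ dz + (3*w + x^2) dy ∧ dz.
d(omega) = (-x) dx ∧ dy ∧ dz + (-3*z) dx ∧ dz ∧ dw + (3) dy ∧ dz ∧ dw

For a 2-form omega = sum_{i<j} g_{ij} dx_i ∧ dx_j, the exterior derivative is
  d(omega) = sum_{i<j} d(g_{ij}) ∧ dx_i ∧ dx_j = sum_{i<j, k} (∂g_{ij}/∂x_k) dx_k ∧ dx_i ∧ dx_j.
Expand each term, using dx_k ∧ dx_i ∧ dx_j = sgn(permutation) dx_{(a)} ∧ dx_{(b)} ∧ dx_{(c)} with (a < b < c) sorted:
  d(-3*w*z + 3*x*y) includes (∂/∂y)(-3*w*z + 3*x*y) dy = (3*x) dy, which multiplied by dx ∧ dz gives (-3*x) dx ∧ dy ∧ dz
  d(-3*w*z + 3*x*y) includes (∂/∂w)(-3*w*z + 3*x*y) dw = (-3*z) dw, which multiplied by dx ∧ dz gives (-3*z) dx ∧ dz ∧ dw
  d(3*w + x^2) includes (∂/∂x)(3*w + x^2) dx = (2*x) dx, which multiplied by dy ∧ dz gives (2*x) dx ∧ dy ∧ dz
  d(3*w + x^2) includes (∂/∂w)(3*w + x^2) dw = (3) dw, which multiplied by dy ∧ dz gives (3) dy ∧ dz ∧ dw
Collecting like 3-forms: d(omega) = (-x) dx ∧ dy ∧ dz + (-3*z) dx ∧ dz ∧ dw + (3) dy ∧ dz ∧ dw.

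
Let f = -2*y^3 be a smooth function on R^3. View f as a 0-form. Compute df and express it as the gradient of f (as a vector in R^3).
df = (0) dx + (-6*y^2) dy + (0) dz; grad f = (0, -6*y^2, 0)

For a 0-form f, d f = (∂f/∂x) dx + (∂f/∂y) dy + (∂f/∂z) dz. The components of the vector representation are exactly the entries of grad f in Cartesian coordinates:
  ∂f/∂x = 0
  ∂f/∂y = -6*y^2
  ∂f/∂z = 0.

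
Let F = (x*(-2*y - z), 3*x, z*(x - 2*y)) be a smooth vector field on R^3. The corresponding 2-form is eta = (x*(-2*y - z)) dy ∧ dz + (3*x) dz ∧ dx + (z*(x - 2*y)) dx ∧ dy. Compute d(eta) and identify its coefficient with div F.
d(eta) = (x - 4*y - z) dx ∧ dy ∧ dz; div F = x - 4*y - z

For a 2-form in R^3 of the form above, applying d gives a 3-form with coefficient ∂P/∂x + ∂Q/∂y + ∂R/∂z:
  ∂P/∂x = -2*y - z
  ∂Q/∂y = 0
  ∂R/∂z = x - 2*y
Sum = x - 4*y - z, which is exactly div F.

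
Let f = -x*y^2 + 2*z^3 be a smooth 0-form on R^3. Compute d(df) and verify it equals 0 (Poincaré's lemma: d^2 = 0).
d(df) = 0

Step 1: df = sum_i (∂f/∂x_i) dx_i = (-y^2) dx + (-2*x*y) dy + (6*z^2) dz.
Step 2: Apply d again. Using the 1-form formula, the coefficient of dx ∧ dy in d(df) is ∂^2 f/∂x ∂y - ∂^2 f/∂y ∂x = (-2*y) - (-2*y) = 0 (equality of mixed partials for smooth f).
Similarly for dx ∧ dz and dy ∧ dz — all coefficients vanish. So d(df) = 0.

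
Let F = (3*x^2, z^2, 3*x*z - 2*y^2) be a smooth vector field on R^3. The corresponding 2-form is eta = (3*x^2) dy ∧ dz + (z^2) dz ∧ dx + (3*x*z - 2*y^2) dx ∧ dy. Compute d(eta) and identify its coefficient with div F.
d(eta) = (9*x) dx ∧ dy ∧ dz; div F = 9*x

For a 2-form in R^3 of the form above, applying d gives a 3-form with coefficient ∂P/∂x + ∂Q/∂y + ∂R/∂z:
  ∂P/∂x = 6*x
  ∂Q/∂y = 0
  ∂R/∂z = 3*x
Sum = 9*x, which is exactly div F.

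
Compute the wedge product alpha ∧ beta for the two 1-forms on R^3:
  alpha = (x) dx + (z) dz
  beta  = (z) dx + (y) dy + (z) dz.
alpha ∧ beta = (x*y) dx ∧ dy + (z*(x - z)) dx ∧ dz + (-y*z) dy ∧ dz

Distribute the wedge, using dx_i ∧ dx_j = -dx_j ∧ dx_i and dx_i ∧ dx_i = 0. For each pair (i, j) with i < j, the coefficient of dx_i ∧ dx_j in alpha ∧ beta is (alpha_i * beta_j - alpha_j * beta_i). Collecting: alpha ∧ beta = (x*y) dx ∧ dy + (z*(x - z)) dx ∧ dz + (-y*z) dy ∧ dz.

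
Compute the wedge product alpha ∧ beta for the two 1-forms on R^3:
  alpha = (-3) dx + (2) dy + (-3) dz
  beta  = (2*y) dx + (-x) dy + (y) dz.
alpha ∧ beta = (3*x - 4*y) dx ∧ dy + (3*y) dx ∧ dz + (-3*x + 2*y) dy ∧ dz

Distribute the wedge, using dx_i ∧ dx_j = -dx_j ∧ dx_i and dx_i ∧ dx_i = 0. For each pair (i, j) with i < j, the coefficient of dx_i ∧ dx_j in alpha ∧ beta is (alpha_i * beta_j - alpha_j * beta_i). Collecting: alpha ∧ beta = (3*x - 4*y) dx ∧ dy + (3*y) dx ∧ dz + (-3*x + 2*y) dy ∧ dz.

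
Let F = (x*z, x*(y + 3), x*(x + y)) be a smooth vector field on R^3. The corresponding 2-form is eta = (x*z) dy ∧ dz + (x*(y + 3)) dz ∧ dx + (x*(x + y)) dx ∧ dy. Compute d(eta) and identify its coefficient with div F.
d(eta) = (x + z) dx ∧ dy ∧ dz; div F = x + z

For a 2-form in R^3 of the form above, applying d gives a 3-form with coefficient ∂P/∂x + ∂Q/∂y + ∂R/∂z:
  ∂P/∂x = z
  ∂Q/∂y = x
  ∂R/∂z = 0
Sum = x + z, which is exactly div F.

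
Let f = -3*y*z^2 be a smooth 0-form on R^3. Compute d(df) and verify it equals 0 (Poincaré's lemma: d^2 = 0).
d(df) = 0

Step 1: df = sum_i (∂f/∂x_i) dx_i = (0) dx + (-3*z^2) dy + (-6*y*z) dz.
Step 2: Apply d again. Using the 1-form formula, the coefficient of dx ∧ dy in d(df) is ∂^2 f/∂x ∂y - ∂^2 f/∂y ∂x = (0) - (0) = 0 (equality of mixed partials for smooth f).
Similarly for dx ∧ dz and dy ∧ dz — all coefficients vanish. So d(df) = 0.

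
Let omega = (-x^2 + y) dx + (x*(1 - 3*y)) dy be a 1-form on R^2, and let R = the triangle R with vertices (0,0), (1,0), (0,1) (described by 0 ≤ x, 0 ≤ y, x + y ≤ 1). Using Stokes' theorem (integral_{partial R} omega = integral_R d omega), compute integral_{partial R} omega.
integral_(partial R) omega = -1/2

Stokes: integral_partial_R omega = integral_R d omega with d omega = (∂Q/∂x - ∂P/∂y) dx ∧ dy.
  ∂Q/∂x = 1 - 3*y
  ∂P/∂y = 1
  integrand = ∂Q/∂x - ∂P/∂y = -3*y.
Integrating over R: integral_0^1 integral_0^{1-x} (-3*y) dy dx = -1/2.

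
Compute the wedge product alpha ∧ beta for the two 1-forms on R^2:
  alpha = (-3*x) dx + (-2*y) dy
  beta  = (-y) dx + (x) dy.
alpha ∧ beta = (-3*x^2 - 2*y^2) dx ∧ dy

Distribute the wedge, using dx_i ∧ dx_j = -dx_j ∧ dx_i and dx_i ∧ dx_i = 0. For each pair (i, j) with i < j, the coefficient of dx_i ∧ dx_j in alpha ∧ beta is (alpha_i * beta_j - alpha_j * beta_i). Collecting: alpha ∧ beta = (-3*x^2 - 2*y^2) dx ∧ dy.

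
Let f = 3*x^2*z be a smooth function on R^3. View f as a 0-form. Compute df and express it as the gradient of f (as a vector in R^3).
df = (6*x*z) dx + (0) dy + (3*x^2) dz; grad f = (6*x*z, 0, 3*x^2)

For a 0-form f, d f = (∂f/∂x) dx + (∂f/∂y) dy + (∂f/∂z) dz. The components of the vector representation are exactly the entries of grad f in Cartesian coordinates:
  ∂f/∂x = 6*x*z
  ∂f/∂y = 0
  ∂f/∂z = 3*x^2.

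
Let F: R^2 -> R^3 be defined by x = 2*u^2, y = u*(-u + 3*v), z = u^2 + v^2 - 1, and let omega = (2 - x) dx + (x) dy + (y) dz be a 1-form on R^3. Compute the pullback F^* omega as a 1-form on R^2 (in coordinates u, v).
F^* omega = (2*u*(-7*u^2 + 6*u*v + 4)) du + (2*u*(3*u^2 - u*v + 3*v^2)) dv

Using F^*(f dg) = (f ∘ F) d(g ∘ F), substitute each coordinate x_i by F_i(u, v) in f_i, and replace dx_i by d F_i = (∂F_i/∂u) du + (∂F_i/∂v) dv.
  For the x component: f_1(F) = 2 - 2*u^2; d F_1 = (4*u) du + (0) dv
  For the y component: f_2(F) = 2*u^2; d F_2 = (-2*u + 3*v) du + (3*u) dv
  For the z component: f_3(F) = u*(-u + 3*v); d F_3 = (2*u) du + (2*v) dv
Combining and collecting du, dv coefficients:
  coeff of du: 2*u*(-7*u^2 + 6*u*v + 4)
  coeff of dv: 2*u*(3*u^2 - u*v + 3*v^2)
F^* omega = (2*u*(-7*u^2 + 6*u*v + 4)) du + (2*u*(3*u^2 - u*v + 3*v^2)) dv.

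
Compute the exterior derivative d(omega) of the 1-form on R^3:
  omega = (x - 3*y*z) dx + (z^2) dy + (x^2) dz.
d(omega) = (3*z) dx ∧ dy + (2*x + 3*y) dx ∧ dz + (-2*z) dy ∧ dz

For a 1-form omega = sum_i f_i dx_i, the exterior derivative is
  d(omega) = sum_{i < j} (∂f_j/∂x_i - ∂f_i/∂x_j) dx_i ∧ dx_j.
  coefficient of dx ∧ dy: ∂f_2/∂x - ∂f_1/∂y = ∂(z^2)/∂x - ∂(x - 3*y*z)/∂y = 3*z
  coefficient of dx ∧ dz: ∂f_3/∂x - ∂f_1/∂z = ∂(x^2)/∂x - ∂(x - 3*y*z)/∂z = 2*x + 3*y
  coefficient of dy ∧ dz: ∂f_3/∂y - ∂f_2/∂z = ∂(x^2)/∂y - ∂(z^2)/∂z = -2*z
Assembling: d(omega) = (3*z) dx ∧ dy + (2*x + 3*y) dx ∧ dz + (-2*z) dy ∧ dz.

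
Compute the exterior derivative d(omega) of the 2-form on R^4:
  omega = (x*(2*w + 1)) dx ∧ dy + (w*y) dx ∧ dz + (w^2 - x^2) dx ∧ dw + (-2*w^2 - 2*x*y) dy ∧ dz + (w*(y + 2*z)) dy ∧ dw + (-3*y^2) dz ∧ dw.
d(omega) = (2*x) dx ∧ dy ∧ dw + (-w - 2*y) dx ∧ dy ∧ dz + (y) dx ∧ dz ∧ dw + (-6*w - 6*y) dy ∧ dz ∧ dw

For a 2-form omega = sum_{i<j} g_{ij} dx_i ∧ dx_j, the exterior derivative is
  d(omega) = sum_{i<j} d(g_{ij}) ∧ dx_i ∧ dx_j = sum_{i<j, k} (∂g_{ij}/∂x_k) dx_k ∧ dx_i ∧ dx_j.
Expand each term, using dx_k ∧ dx_i ∧ dx_j = sgn(permutation) dx_{(a)} ∧ dx_{(b)} ∧ dx_{(c)} with (a < b < c) sorted:
  d(x*(2*w + 1)) includes (∂/∂w)(x*(2*w + 1)) dw = (2*x) dw, which multiplied by dx ∧ dy gives (2*x) dx ∧ dy ∧ dw
  d(w*y) includes (∂/∂y)(w*y) dy = (w) dy, which multiplied by dx ∧ dz gives (-w) dx ∧ dy ∧ dz
  d(w*y) includes (∂/∂w)(w*y) dw = (y) dw, which multiplied by dx ∧ dz gives (y) dx ∧ dz ∧ dw
  d(-2*w^2 - 2*x*y) includes (∂/∂x)(-2*w^2 - 2*x*y) dx = (-2*y) dx, which multiplied by dy ∧ dz gives (-2*y) dx ∧ dy ∧ dz
  d(-2*w^2 - 2*x*y) includes (∂/∂w)(-2*w^2 - 2*x*y) dw = (-4*w) dw, which multiplied by dy ∧ dz gives (-4*w) dy ∧ dz ∧ dw
  d(w*(y + 2*z)) includes (∂/∂z)(w*(y + 2*z)) dz = (2*w) dz, which multiplied by dy ∧ dw gives (-2*w) dy ∧ dz ∧ dw
  d(-3*y^2) includes (∂/∂y)(-3*y^2) dy = (-6*y) dy, which multiplied by dz ∧ dw gives (-6*y) dy ∧ dz ∧ dw
Collecting like 3-forms: d(omega) = (2*x) dx ∧ dy ∧ dw + (-w - 2*y) dx ∧ dy ∧ dz + (y) dx ∧ dz ∧ dw + (-6*w - 6*y) dy ∧ dz ∧ dw.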